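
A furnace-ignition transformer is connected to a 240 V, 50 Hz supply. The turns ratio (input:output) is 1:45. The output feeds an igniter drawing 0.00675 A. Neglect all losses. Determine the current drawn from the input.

I_in ≈ 0.304 A

For an ideal transformer I_in N_in = I_out N_out, so I_in = 0.00675 × 45/1 = 0.304 A.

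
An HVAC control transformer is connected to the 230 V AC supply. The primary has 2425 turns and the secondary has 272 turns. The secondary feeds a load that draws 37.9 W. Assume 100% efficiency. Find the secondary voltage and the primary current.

V_s = V_p × N_s/N_p = 230 × 272/2425 = 25.798 V.
I_s = P/V_s = 37.9/25.798 = 1.4691 A.
I_p = I_s × N_s/N_p = 1.4691 × 272/2425 = 0.165 A.

V_s ≈ 25.8 V, I_p ≈ 0.165 A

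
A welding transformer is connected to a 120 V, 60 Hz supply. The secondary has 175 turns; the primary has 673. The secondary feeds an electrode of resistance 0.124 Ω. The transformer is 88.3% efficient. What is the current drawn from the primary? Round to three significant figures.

V_s = 120 × 175/673 = 31.204 V.
I_s = V_s/R = 31.204/0.124 = 251.64 A.
P_out = V_s I_s = 31.204 × 251.64 = 7852.1 W.
P_in = P_out/η = 7852.1/0.883 = 8892.5 W.
I_p = P_in/V_p = 8892.5/120 = 74.1 A.

I_p ≈ 74.1 A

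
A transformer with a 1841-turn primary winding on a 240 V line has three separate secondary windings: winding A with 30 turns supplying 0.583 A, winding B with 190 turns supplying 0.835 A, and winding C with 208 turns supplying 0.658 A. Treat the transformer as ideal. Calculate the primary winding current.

I_p ≈ 0.170 A

V_A = 240 × 30/1841 = 3.9109 V; V_B = 240 × 190/1841 = 24.769 V; V_C = 240 × 208/1841 = 27.116 V.
P_out = V_A I_A + V_B I_B + V_C I_C = 3.9109×0.583 + 24.769×0.835 + 27.116×0.658 = 2.2801 + 20.682 + 17.842 = 40.804 W.
Ideal ⇒ P_in = P_out, so I_p = P_out/V_p = 40.804/240 = 0.170 A.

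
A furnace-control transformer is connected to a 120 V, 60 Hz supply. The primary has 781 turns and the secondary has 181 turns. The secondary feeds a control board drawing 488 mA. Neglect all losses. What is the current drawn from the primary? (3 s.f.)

I_p ≈ 0.113 A

For an ideal transformer I_p N_p = I_s N_s, so I_p = 0.488 × 181/781 = 0.113 A.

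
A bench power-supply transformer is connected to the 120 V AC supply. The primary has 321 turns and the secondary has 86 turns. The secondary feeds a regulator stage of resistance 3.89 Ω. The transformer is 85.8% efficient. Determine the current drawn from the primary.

I_p ≈ 2.58 A

V_s = 120 × 86/321 = 32.150 V.
I_s = V_s/R = 32.150/3.89 = 8.2647 A.
P_out = V_s I_s = 32.150 × 8.2647 = 265.71 W.
P_in = P_out/η = 265.71/0.858 = 309.68 W.
I_p = P_in/V_p = 309.68/120 = 2.58 A.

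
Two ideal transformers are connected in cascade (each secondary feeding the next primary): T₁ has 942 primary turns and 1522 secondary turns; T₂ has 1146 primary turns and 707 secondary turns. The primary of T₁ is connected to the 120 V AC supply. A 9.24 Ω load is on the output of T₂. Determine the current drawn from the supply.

I_supply ≈ 12.9 A

Secondary of T₁: V = 120.00 × 1522/942 = 193.89 V.
Secondary of T₂: V = 193.89 × 707/1146 = 119.61 V.
I_load = 119.61/9.24 = 12.945 A, so P_out = 119.61 × 12.945 = 1548.4 W.
All ideal ⇒ P_in = P_out, so I_supply = 1548.4/120 = 12.9 A.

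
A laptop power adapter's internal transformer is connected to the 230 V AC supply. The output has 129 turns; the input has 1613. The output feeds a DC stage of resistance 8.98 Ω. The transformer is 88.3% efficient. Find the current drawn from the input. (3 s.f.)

V_out = 230 × 129/1613 = 18.394 V.
I_out = V_out/R = 18.394/8.98 = 2.0484 A.
P_out = V_out I_out = 18.394 × 2.0484 = 37.678 W.
P_in = P_out/η = 37.678/0.883 = 42.671 W.
I_in = P_in/V_in = 42.671/230 = 0.186 A.

I_in ≈ 0.186 A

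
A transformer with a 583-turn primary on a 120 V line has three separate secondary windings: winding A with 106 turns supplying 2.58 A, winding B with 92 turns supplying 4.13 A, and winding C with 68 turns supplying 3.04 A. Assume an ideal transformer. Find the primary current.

V_A = 120 × 106/583 = 21.818 V; V_B = 120 × 92/583 = 18.937 V; V_C = 120 × 68/583 = 13.997 V.
P_out = V_A I_A + V_B I_B + V_C I_C = 21.818×2.58 + 18.937×4.13 + 13.997×3.04 = 56.291 + 78.208 + 42.550 = 177.05 W.
Ideal ⇒ P_in = P_out, so I_p = P_out/V_p = 177.05/120 = 1.48 A.

I_p ≈ 1.48 A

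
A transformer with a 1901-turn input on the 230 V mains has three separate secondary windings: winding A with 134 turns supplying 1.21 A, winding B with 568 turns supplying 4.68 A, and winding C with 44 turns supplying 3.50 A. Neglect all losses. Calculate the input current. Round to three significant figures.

I_in ≈ 1.56 A

V_A = 230 × 134/1901 = 16.213 V; V_B = 230 × 568/1901 = 68.722 V; V_C = 230 × 44/1901 = 5.3235 V.
P_out = V_A I_A + V_B I_B + V_C I_C = 16.213×1.21 + 68.722×4.68 + 5.3235×3.50 = 19.617 + 321.62 + 18.632 = 359.87 W.
Ideal ⇒ P_in = P_out, so I_in = P_out/V_in = 359.87/230 = 1.56 A.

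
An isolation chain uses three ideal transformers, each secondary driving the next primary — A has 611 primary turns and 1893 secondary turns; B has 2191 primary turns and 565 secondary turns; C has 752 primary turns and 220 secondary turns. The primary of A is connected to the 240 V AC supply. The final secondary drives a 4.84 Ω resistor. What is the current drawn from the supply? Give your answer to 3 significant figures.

I_supply ≈ 2.71 A

After A: V = 240.00 × 1893/611 = 743.57 V.
After B: V = 743.57 × 565/2191 = 191.75 V.
After C: V = 191.75 × 220/752 = 56.096 V.
I_load = 56.096/4.84 = 11.590 A, so P_out = 56.096 × 11.590 = 650.16 W.
All ideal ⇒ P_in = P_out, so I_supply = 650.16/240 = 2.71 A.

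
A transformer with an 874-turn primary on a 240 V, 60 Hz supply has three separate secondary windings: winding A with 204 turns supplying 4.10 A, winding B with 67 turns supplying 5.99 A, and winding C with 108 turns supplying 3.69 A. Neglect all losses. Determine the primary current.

V_A = 240 × 204/874 = 56.018 V; V_B = 240 × 67/874 = 18.398 V; V_C = 240 × 108/874 = 29.657 V.
P_out = V_A I_A + V_B I_B + V_C I_C = 56.018×4.10 + 18.398×5.99 + 29.657×3.69 = 229.68 + 110.21 + 109.43 = 449.31 W.
Ideal ⇒ P_in = P_out, so I_p = P_out/V_p = 449.31/240 = 1.87 A.

I_p ≈ 1.87 A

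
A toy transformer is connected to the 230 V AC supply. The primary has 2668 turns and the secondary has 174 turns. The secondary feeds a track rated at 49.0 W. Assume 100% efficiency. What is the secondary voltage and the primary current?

V_s = V_p × N_s/N_p = 230 × 174/2668 = 15.000 V.
I_s = P/V_s = 49.0/15.000 = 3.2667 A.
I_p = I_s × N_s/N_p = 3.2667 × 174/2668 = 0.213 A.

V_s ≈ 15.0 V, I_p ≈ 0.213 A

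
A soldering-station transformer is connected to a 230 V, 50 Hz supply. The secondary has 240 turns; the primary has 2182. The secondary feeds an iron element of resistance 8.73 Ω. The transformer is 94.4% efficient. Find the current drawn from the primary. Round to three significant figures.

I_p ≈ 0.338 A

V_s = 230 × 240/2182 = 25.298 V.
I_s = V_s/R = 25.298/8.73 = 2.8978 A.
P_out = V_s I_s = 25.298 × 2.8978 = 73.309 W.
P_in = P_out/η = 73.309/0.944 = 77.657 W.
I_p = P_in/V_p = 77.657/230 = 0.338 A.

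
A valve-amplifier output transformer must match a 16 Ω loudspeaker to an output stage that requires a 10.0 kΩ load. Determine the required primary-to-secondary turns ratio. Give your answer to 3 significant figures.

N_p/N_s ≈ 25.0

Z_p/Z_s = (N_p/N_s)², so N_p/N_s = √(10000/16) = √625 = 25.0.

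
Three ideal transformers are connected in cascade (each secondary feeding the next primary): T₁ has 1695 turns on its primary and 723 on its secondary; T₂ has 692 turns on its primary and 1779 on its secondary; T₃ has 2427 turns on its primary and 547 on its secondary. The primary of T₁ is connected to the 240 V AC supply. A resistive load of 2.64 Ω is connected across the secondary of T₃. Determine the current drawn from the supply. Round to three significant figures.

I_supply ≈ 5.55 A

After T₁: V = 240.00 × 723/1695 = 102.37 V.
After T₂: V = 102.37 × 1779/692 = 263.18 V.
After T₃: V = 263.18 × 547/2427 = 59.315 V.
I_load = 59.315/2.64 = 22.468 A, so P_out = 59.315 × 22.468 = 1332.7 W.
All ideal ⇒ P_in = P_out, so I_supply = 1332.7/240 = 5.55 A.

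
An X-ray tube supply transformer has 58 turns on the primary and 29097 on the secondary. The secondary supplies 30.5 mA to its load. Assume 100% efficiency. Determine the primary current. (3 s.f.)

For an ideal transformer I_p/I_s = N_s/N_p, so I_p = 0.0305 × 29097/58 = 15.3 A.

I_p ≈ 15.3 A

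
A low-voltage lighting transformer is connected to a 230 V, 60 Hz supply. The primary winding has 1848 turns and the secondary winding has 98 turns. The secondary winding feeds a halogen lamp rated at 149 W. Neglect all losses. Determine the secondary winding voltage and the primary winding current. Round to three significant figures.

V_s = V_p × N_s/N_p = 230 × 98/1848 = 12.197 V.
I_s = P/V_s = 149/12.197 = 12.216 A.
I_p = I_s × N_s/N_p = 12.216 × 98/1848 = 0.648 A.

V_s ≈ 12.2 V, I_p ≈ 0.648 A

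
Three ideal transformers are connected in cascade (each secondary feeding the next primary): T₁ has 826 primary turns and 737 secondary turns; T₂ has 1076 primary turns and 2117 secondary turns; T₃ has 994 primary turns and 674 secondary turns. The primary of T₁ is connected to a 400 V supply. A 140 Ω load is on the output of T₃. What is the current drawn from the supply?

I_supply ≈ 4.05 A

After T₁: V = 400.00 × 737/826 = 356.90 V.
After T₂: V = 356.90 × 2117/1076 = 702.19 V.
After T₃: V = 702.19 × 674/994 = 476.13 V.
I_load = 476.13/140 = 3.4010 A, so P_out = 476.13 × 3.4010 = 1619.3 W.
All ideal ⇒ P_in = P_out, so I_supply = 1619.3/400 = 4.05 A.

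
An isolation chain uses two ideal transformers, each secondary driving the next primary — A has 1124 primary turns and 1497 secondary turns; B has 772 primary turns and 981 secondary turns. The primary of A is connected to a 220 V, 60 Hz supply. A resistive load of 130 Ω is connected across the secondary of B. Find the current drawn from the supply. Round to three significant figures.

Secondary of A: V = 220.00 × 1497/1124 = 293.01 V.
Secondary of B: V = 293.01 × 981/772 = 372.33 V.
I_load = 372.33/130 = 2.8641 A, so P_out = 372.33 × 2.8641 = 1066.4 W.
All ideal ⇒ P_in = P_out, so I_supply = 1066.4/220 = 4.85 A.

I_supply ≈ 4.85 A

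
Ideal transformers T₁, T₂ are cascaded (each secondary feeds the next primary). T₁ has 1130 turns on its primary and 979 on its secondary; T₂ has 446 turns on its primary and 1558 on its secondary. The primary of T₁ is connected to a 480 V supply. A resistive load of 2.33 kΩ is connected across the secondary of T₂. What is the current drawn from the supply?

Secondary of T₁: V = 480.00 × 979/1130 = 415.86 V.
Secondary of T₂: V = 415.86 × 1558/446 = 1452.7 V.
I_load = 1452.7/2330 = 0.62348 A, so P_out = 1452.7 × 0.62348 = 905.73 W.
All ideal ⇒ P_in = P_out, so I_supply = 905.73/480 = 1.89 A.

I_supply ≈ 1.89 A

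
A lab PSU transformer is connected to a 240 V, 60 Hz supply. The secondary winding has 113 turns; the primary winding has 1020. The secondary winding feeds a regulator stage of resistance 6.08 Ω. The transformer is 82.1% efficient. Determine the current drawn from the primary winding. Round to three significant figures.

I_p ≈ 0.590 A

V_s = 240 × 113/1020 = 26.588 V.
I_s = V_s/R = 26.588/6.08 = 4.3731 A.
P_out = V_s I_s = 26.588 × 4.3731 = 116.27 W.
P_in = P_out/η = 116.27/0.821 = 141.62 W.
I_p = P_in/V_p = 141.62/240 = 0.590 A.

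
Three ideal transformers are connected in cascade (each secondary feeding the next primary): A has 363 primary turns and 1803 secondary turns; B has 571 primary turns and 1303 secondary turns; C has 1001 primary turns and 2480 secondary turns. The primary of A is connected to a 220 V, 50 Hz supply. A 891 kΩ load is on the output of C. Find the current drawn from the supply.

Secondary of A: V = 220.00 × 1803/363 = 1092.7 V.
Secondary of B: V = 1092.7 × 1303/571 = 2493.6 V.
Secondary of C: V = 2493.6 × 2480/1001 = 6177.9 V.
I_load = 6177.9/891000 = 0.0069336 A, so P_out = 6177.9 × 0.0069336 = 42.835 W.
All ideal ⇒ P_in = P_out, so I_supply = 42.835/220 = 0.195 A.

I_supply ≈ 0.195 A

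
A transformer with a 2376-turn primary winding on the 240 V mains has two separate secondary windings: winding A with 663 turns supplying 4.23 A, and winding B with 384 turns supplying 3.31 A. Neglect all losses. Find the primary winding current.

I_p ≈ 1.72 A

V_A = 240 × 663/2376 = 66.970 V; V_B = 240 × 384/2376 = 38.788 V.
P_out = V_A I_A + V_B I_B = 66.970×4.23 + 38.788×3.31 = 283.28 + 128.39 = 411.67 W.
Ideal ⇒ P_in = P_out, so I_p = P_out/V_p = 411.67/240 = 1.72 A.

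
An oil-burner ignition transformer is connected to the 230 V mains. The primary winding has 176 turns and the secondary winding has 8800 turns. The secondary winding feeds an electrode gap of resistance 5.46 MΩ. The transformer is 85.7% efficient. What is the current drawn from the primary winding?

V_s = 230 × 8800/176 = 11500 V.
I_s = V_s/R = 11500/(5.46×10^6) = 0.0021062 A.
P_out = V_s I_s = 11500 × 0.0021062 = 24.222 W.
P_in = P_out/η = 24.222/0.857 = 28.263 W.
I_p = P_in/V_p = 28.263/230 = 0.123 A.

I_p ≈ 0.123 A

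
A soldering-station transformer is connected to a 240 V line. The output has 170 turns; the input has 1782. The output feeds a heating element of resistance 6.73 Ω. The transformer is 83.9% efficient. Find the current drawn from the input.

I_in ≈ 0.387 A

V_out = 240 × 170/1782 = 22.896 V.
I_out = V_out/R = 22.896/6.73 = 3.4020 A.
P_out = V_out I_out = 22.896 × 3.4020 = 77.891 W.
P_in = P_out/η = 77.891/0.839 = 92.838 W.
I_in = P_in/V_in = 92.838/240 = 0.387 A.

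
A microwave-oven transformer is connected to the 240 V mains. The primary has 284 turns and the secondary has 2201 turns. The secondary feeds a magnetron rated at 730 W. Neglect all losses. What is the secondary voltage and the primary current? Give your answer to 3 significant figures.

V_s ≈ 1860 V, I_p ≈ 3.04 A

V_s = V_p × N_s/N_p = 240 × 2201/284 = 1860.0 V.
I_s = P/V_s = 730/1860.0 = 0.39247 A.
I_p = I_s × N_s/N_p = 0.39247 × 2201/284 = 3.04 A.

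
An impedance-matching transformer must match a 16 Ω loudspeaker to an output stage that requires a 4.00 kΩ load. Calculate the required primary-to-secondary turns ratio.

Z_p/Z_s = (N_p/N_s)², so N_p/N_s = √(4000/16) = √250 = 15.8.

N_p/N_s ≈ 15.8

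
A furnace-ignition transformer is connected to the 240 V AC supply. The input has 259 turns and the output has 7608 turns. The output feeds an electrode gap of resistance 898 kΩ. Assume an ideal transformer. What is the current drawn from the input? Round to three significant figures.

V_out = V_in × N_out/N_in = 240 × 7608/259 = 7049.9 V.
I_out = V_out/R = 7049.9/898000 = 0.0078507 A.
For an ideal transformer I_in N_in = I_out N_out, so I_in = 0.0078507 × 7608/259 = 0.231 A.

I_in ≈ 0.231 A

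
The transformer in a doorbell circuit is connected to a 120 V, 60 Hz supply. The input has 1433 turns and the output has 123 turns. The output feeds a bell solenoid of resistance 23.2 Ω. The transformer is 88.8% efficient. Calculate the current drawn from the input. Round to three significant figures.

V_out = 120 × 123/1433 = 10.300 V.
I_out = V_out/R = 10.300/23.2 = 0.44397 A.
P_out = V_out I_out = 10.300 × 0.44397 = 4.5729 W.
P_in = P_out/η = 4.5729/0.888 = 5.1497 W.
I_in = P_in/V_in = 5.1497/120 = 0.0429 A.

I_in ≈ 0.0429 A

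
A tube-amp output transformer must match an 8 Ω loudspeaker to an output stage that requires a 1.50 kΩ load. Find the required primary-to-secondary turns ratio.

Z_p/Z_s = (N_p/N_s)², so N_p/N_s = √(1500/8) = √188 = 13.7.

N_p/N_s ≈ 13.7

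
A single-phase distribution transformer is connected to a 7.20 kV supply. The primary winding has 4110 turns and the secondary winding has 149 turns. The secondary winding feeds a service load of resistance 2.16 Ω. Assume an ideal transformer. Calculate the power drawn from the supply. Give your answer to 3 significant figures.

V_s = V_p × N_s/N_p = 7200 × 149/4110 = 261.02 V.
I_s = V_s/R = 261.02/2.16 = 120.84 A.
I_p = I_s × N_s/N_p = 120.84 × 149/4110 = 4.3809 A.
P = V_p I_p = 7200 × 4.3809 = 31500 W.

P ≈ 31500 W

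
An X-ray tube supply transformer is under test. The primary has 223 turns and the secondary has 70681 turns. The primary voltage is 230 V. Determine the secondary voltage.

V_s ≈ 72900 V

V_s/V_p = N_s/N_p, so V_s = 230 × 70681/223 = 72900 V.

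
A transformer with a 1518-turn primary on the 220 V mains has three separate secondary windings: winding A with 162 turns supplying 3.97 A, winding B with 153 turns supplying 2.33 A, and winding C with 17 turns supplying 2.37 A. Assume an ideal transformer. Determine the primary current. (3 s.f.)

I_p ≈ 0.685 A

V_A = 220 × 162/1518 = 23.478 V; V_B = 220 × 153/1518 = 22.174 V; V_C = 220 × 17/1518 = 2.4638 V.
P_out = V_A I_A + V_B I_B + V_C I_C = 23.478×3.97 + 22.174×2.33 + 2.4638×2.37 = 93.209 + 51.665 + 5.8391 = 150.71 W.
Ideal ⇒ P_in = P_out, so I_p = P_out/V_p = 150.71/220 = 0.685 A.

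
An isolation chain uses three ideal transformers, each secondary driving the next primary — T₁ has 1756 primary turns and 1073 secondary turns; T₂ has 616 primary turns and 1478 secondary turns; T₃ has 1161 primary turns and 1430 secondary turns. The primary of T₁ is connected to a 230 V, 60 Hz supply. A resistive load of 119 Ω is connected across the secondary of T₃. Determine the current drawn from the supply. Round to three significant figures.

Secondary of T₁: V = 230.00 × 1073/1756 = 140.54 V.
Secondary of T₂: V = 140.54 × 1478/616 = 337.21 V.
Secondary of T₃: V = 337.21 × 1430/1161 = 415.34 V.
I_load = 415.34/119 = 3.4902 A, so P_out = 415.34 × 3.4902 = 1449.6 W.
All ideal ⇒ P_in = P_out, so I_supply = 1449.6/230 = 6.30 A.

I_supply ≈ 6.30 A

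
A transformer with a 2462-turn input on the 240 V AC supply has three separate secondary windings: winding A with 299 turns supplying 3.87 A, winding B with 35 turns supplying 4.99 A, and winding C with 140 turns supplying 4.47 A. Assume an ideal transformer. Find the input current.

I_in ≈ 0.795 A

V_A = 240 × 299/2462 = 29.147 V; V_B = 240 × 35/2462 = 3.4119 V; V_C = 240 × 140/2462 = 13.647 V.
P_out = V_A I_A + V_B I_B + V_C I_C = 29.147×3.87 + 3.4119×4.99 + 13.647×4.47 = 112.80 + 17.025 + 61.004 = 190.83 W.
Ideal ⇒ P_in = P_out, so I_in = P_out/V_in = 190.83/240 = 0.795 A.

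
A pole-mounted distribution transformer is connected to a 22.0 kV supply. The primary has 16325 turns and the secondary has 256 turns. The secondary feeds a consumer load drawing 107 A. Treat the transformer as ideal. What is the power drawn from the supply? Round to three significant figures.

P ≈ 36900 W

I_p = I_s × N_s/N_p = 107 × 256/16325 = 1.6779 A.
P = V_p I_p = 22000 × 1.6779 = 36900 W.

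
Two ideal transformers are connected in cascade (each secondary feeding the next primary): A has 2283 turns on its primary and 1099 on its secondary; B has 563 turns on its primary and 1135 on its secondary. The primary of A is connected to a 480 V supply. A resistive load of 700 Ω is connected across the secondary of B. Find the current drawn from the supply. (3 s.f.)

I_supply ≈ 0.646 A

Secondary of A: V = 480.00 × 1099/2283 = 231.06 V.
Secondary of B: V = 231.06 × 1135/563 = 465.82 V.
I_load = 465.82/700 = 0.66546 A, so P_out = 465.82 × 0.66546 = 309.99 W.
All ideal ⇒ P_in = P_out, so I_supply = 309.99/480 = 0.646 A.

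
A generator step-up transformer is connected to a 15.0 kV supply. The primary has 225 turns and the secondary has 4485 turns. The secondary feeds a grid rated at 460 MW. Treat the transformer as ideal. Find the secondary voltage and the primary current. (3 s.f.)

V_s = V_p × N_s/N_p = 15000 × 4485/225 = 299000 V.
I_s = P/V_s = 4.60×10^8/299000 = 1538.5 A.
I_p = I_s × N_s/N_p = 1538.5 × 4485/225 = 30700 A.

V_s ≈ 299000 V, I_p ≈ 30700 A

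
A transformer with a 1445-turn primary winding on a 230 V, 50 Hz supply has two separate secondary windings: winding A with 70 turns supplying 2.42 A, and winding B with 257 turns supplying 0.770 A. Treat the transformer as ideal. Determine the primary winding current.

I_p ≈ 0.254 A

V_A = 230 × 70/1445 = 11.142 V; V_B = 230 × 257/1445 = 40.907 V.
P_out = V_A I_A + V_B I_B = 11.142×2.42 + 40.907×0.770 = 26.963 + 31.498 = 58.461 W.
Ideal ⇒ P_in = P_out, so I_p = P_out/V_p = 58.461/230 = 0.254 A.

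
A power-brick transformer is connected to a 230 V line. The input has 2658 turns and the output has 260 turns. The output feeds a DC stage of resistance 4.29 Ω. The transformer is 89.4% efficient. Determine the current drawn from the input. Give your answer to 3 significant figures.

V_out = 230 × 260/2658 = 22.498 V.
I_out = V_out/R = 22.498/4.29 = 5.2443 A.
P_out = V_out I_out = 22.498 × 5.2443 = 117.99 W.
P_in = P_out/η = 117.99/0.894 = 131.98 W.
I_in = P_in/V_in = 131.98/230 = 0.574 A.

I_in ≈ 0.574 A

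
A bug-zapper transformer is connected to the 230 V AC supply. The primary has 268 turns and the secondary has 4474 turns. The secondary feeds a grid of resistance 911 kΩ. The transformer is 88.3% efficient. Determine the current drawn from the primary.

V_s = 230 × 4474/268 = 3839.6 V.
I_s = V_s/R = 3839.6/911000 = 0.0042147 A.
P_out = V_s I_s = 3839.6 × 0.0042147 = 16.183 W.
P_in = P_out/η = 16.183/0.883 = 18.327 W.
I_p = P_in/V_p = 18.327/230 = 0.0797 A.

I_p ≈ 0.0797 A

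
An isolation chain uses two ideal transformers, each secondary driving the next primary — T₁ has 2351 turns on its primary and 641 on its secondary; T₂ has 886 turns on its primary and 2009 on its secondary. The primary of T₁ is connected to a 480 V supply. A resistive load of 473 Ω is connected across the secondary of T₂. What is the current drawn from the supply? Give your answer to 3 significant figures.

I_supply ≈ 0.388 A

After T₁: V = 480.00 × 641/2351 = 130.87 V.
After T₂: V = 130.87 × 2009/886 = 296.75 V.
I_load = 296.75/473 = 0.62738 A, so P_out = 296.75 × 0.62738 = 186.18 W.
All ideal ⇒ P_in = P_out, so I_supply = 186.18/480 = 0.388 A.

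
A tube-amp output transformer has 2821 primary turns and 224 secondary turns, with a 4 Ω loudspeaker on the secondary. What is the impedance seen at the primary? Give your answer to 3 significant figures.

Z_p = (N_p/N_s)² × Z_s = (2821/224)² × 4 = 634 Ω.

Z_p ≈ 634 Ω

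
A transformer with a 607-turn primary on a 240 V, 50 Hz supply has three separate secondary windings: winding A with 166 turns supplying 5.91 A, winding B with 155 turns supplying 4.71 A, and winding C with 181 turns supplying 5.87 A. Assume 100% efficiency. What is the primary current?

I_p ≈ 4.57 A

V_A = 240 × 166/607 = 65.634 V; V_B = 240 × 155/607 = 61.285 V; V_C = 240 × 181/607 = 71.565 V.
P_out = V_A I_A + V_B I_B + V_C I_C = 65.634×5.91 + 61.285×4.71 + 71.565×5.87 = 387.90 + 288.65 + 420.09 = 1096.6 W.
Ideal ⇒ P_in = P_out, so I_p = P_out/V_p = 1096.6/240 = 4.57 A.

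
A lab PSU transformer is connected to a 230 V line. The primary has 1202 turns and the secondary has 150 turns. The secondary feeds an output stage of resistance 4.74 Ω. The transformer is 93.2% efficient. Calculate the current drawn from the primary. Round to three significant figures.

I_p ≈ 0.811 A

V_s = 230 × 150/1202 = 28.702 V.
I_s = V_s/R = 28.702/4.74 = 6.0553 A.
P_out = V_s I_s = 28.702 × 6.0553 = 173.80 W.
P_in = P_out/η = 173.80/0.932 = 186.48 W.
I_p = P_in/V_p = 186.48/230 = 0.811 A.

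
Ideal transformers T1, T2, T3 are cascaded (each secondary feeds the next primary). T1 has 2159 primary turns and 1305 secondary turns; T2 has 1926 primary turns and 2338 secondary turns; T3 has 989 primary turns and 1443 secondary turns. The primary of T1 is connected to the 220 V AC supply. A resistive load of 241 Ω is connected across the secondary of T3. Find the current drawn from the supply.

I_supply ≈ 1.05 A

After T1: V = 220.00 × 1305/2159 = 132.98 V.
After T2: V = 132.98 × 2338/1926 = 161.42 V.
After T3: V = 161.42 × 1443/989 = 235.53 V.
I_load = 235.53/241 = 0.97729 A, so P_out = 235.53 × 0.97729 = 230.18 W.
All ideal ⇒ P_in = P_out, so I_supply = 230.18/220 = 1.05 A.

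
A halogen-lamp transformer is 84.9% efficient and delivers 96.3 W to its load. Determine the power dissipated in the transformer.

P_in = P_out/η = 96.3/0.849 = 113.428 W.
P_loss = P_in − P_out = 113.428 − 96.3 = 17.1 W.

P_loss ≈ 17.1 W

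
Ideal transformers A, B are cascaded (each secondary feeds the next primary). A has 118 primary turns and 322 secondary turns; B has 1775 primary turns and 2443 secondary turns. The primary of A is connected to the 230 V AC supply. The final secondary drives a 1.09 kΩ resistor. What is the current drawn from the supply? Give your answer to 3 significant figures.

Secondary of A: V = 230.00 × 322/118 = 627.63 V.
Secondary of B: V = 627.63 × 2443/1775 = 863.83 V.
I_load = 863.83/1090 = 0.79250 A, so P_out = 863.83 × 0.79250 = 684.58 W.
All ideal ⇒ P_in = P_out, so I_supply = 684.58/230 = 2.98 A.

I_supply ≈ 2.98 A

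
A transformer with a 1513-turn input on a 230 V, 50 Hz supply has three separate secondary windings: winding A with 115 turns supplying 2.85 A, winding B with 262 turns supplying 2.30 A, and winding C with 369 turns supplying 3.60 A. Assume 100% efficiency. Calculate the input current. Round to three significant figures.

V_A = 230 × 115/1513 = 17.482 V; V_B = 230 × 262/1513 = 39.828 V; V_C = 230 × 369/1513 = 56.094 V.
P_out = V_A I_A + V_B I_B + V_C I_C = 17.482×2.85 + 39.828×2.30 + 56.094×3.60 = 49.823 + 91.605 + 201.94 = 343.37 W.
Ideal ⇒ P_in = P_out, so I_in = P_out/V_in = 343.37/230 = 1.49 A.

I_in ≈ 1.49 A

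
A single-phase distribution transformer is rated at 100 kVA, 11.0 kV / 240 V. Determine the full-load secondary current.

I_s ≈ 417 A

I_s = S/V_s = 100000/240 = 417 A.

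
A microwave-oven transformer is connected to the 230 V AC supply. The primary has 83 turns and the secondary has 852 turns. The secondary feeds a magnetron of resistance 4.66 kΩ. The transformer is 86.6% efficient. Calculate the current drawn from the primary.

V_s = 230 × 852/83 = 2361.0 V.
I_s = V_s/R = 2361.0/4660 = 0.50664 A.
P_out = V_s I_s = 2361.0 × 0.50664 = 1196.2 W.
P_in = P_out/η = 1196.2/0.866 = 1381.3 W.
I_p = P_in/V_p = 1381.3/230 = 6.01 A.

I_p ≈ 6.01 A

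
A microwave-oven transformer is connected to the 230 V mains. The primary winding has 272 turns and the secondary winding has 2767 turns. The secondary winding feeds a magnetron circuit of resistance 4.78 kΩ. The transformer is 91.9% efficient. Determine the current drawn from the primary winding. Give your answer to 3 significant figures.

I_p ≈ 5.42 A

V_s = 230 × 2767/272 = 2339.7 V.
I_s = V_s/R = 2339.7/4780 = 0.48949 A.
P_out = V_s I_s = 2339.7 × 0.48949 = 1145.3 W.
P_in = P_out/η = 1145.3/0.919 = 1246.2 W.
I_p = P_in/V_p = 1246.2/230 = 5.42 A.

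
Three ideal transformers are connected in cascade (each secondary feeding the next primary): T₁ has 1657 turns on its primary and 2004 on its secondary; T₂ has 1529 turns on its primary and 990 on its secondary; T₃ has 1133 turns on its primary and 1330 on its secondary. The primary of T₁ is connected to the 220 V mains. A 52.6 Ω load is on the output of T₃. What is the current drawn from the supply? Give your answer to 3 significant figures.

I_supply ≈ 3.53 A

Secondary of T₁: V = 220.00 × 2004/1657 = 266.07 V.
Secondary of T₂: V = 266.07 × 990/1529 = 172.28 V.
Secondary of T₃: V = 172.28 × 1330/1133 = 202.23 V.
I_load = 202.23/52.6 = 3.8447 A, so P_out = 202.23 × 3.8447 = 777.52 W.
All ideal ⇒ P_in = P_out, so I_supply = 777.52/220 = 3.53 A.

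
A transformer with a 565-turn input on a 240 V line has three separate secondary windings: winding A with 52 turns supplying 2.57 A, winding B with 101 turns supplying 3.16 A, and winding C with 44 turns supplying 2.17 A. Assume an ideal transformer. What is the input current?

V_A = 240 × 52/565 = 22.088 V; V_B = 240 × 101/565 = 42.903 V; V_C = 240 × 44/565 = 18.690 V.
P_out = V_A I_A + V_B I_B + V_C I_C = 22.088×2.57 + 42.903×3.16 + 18.690×2.17 = 56.767 + 135.57 + 40.558 = 232.90 W.
Ideal ⇒ P_in = P_out, so I_in = P_out/V_in = 232.90/240 = 0.970 A.

I_in ≈ 0.970 A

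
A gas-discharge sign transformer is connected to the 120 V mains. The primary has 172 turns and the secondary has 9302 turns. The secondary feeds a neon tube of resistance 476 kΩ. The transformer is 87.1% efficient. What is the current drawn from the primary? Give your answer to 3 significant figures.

V_s = 120 × 9302/172 = 6489.8 V.
I_s = V_s/R = 6489.8/476000 = 0.013634 A.
P_out = V_s I_s = 6489.8 × 0.013634 = 88.481 W.
P_in = P_out/η = 88.481/0.871 = 101.59 W.
I_p = P_in/V_p = 101.59/120 = 0.847 A.

I_p ≈ 0.847 A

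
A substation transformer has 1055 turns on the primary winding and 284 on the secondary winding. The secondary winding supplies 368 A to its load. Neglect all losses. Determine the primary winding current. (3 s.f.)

I_p ≈ 99.1 A

For an ideal transformer I_p/I_s = N_s/N_p, so I_p = 368 × 284/1055 = 99.1 A.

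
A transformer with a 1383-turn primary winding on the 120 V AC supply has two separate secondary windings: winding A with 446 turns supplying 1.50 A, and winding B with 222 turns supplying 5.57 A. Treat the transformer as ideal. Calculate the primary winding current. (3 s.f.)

I_p ≈ 1.38 A

V_A = 120 × 446/1383 = 38.698 V; V_B = 120 × 222/1383 = 19.262 V.
P_out = V_A I_A + V_B I_B = 38.698×1.50 + 19.262×5.57 = 58.048 + 107.29 = 165.34 W.
Ideal ⇒ P_in = P_out, so I_p = P_out/V_p = 165.34/120 = 1.38 A.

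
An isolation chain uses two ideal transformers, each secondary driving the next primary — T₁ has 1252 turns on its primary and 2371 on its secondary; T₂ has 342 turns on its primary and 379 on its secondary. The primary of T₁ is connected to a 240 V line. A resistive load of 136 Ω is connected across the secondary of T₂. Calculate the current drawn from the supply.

After T₁: V = 240.00 × 2371/1252 = 454.50 V.
After T₂: V = 454.50 × 379/342 = 503.68 V.
I_load = 503.68/136 = 3.7035 A, so P_out = 503.68 × 3.7035 = 1865.4 W.
All ideal ⇒ P_in = P_out, so I_supply = 1865.4/240 = 7.77 A.

I_supply ≈ 7.77 A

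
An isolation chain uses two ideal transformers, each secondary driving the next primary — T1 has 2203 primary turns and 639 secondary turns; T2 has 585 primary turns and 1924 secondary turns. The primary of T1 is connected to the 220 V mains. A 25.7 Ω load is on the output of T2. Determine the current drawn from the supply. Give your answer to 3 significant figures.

After T1: V = 220.00 × 639/2203 = 63.813 V.
After T2: V = 63.813 × 1924/585 = 209.87 V.
I_load = 209.87/25.7 = 8.1663 A, so P_out = 209.87 × 8.1663 = 1713.9 W.
All ideal ⇒ P_in = P_out, so I_supply = 1713.9/220 = 7.79 A.

I_supply ≈ 7.79 A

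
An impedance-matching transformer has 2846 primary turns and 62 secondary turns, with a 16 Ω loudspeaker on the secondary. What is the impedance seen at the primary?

Z_p ≈ 33700 Ω

Z_p = (N_p/N_s)² × Z_s = (2846/62)² × 16 = 33700 Ω.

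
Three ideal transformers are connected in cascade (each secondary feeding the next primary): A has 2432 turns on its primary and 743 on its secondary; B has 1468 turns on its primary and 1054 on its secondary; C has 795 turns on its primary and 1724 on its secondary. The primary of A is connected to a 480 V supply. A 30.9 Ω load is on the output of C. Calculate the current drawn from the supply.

I_supply ≈ 3.51 A

After A: V = 480.00 × 743/2432 = 146.64 V.
After B: V = 146.64 × 1054/1468 = 105.29 V.
After C: V = 105.29 × 1724/795 = 228.32 V.
I_load = 228.32/30.9 = 7.3891 A, so P_out = 228.32 × 7.3891 = 1687.1 W.
All ideal ⇒ P_in = P_out, so I_supply = 1687.1/480 = 3.51 A.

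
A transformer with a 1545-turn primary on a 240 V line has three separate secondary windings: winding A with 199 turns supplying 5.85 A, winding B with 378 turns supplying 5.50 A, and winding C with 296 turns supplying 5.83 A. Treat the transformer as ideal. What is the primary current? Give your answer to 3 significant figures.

I_p ≈ 3.22 A

V_A = 240 × 199/1545 = 30.913 V; V_B = 240 × 378/1545 = 58.718 V; V_C = 240 × 296/1545 = 45.981 V.
P_out = V_A I_A + V_B I_B + V_C I_C = 30.913×5.85 + 58.718×5.50 + 45.981×5.83 = 180.84 + 322.95 + 268.07 = 771.86 W.
Ideal ⇒ P_in = P_out, so I_p = P_out/V_p = 771.86/240 = 3.22 A.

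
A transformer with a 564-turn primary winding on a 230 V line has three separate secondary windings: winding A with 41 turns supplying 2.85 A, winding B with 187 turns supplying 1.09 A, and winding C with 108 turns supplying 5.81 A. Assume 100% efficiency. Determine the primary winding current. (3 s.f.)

V_A = 230 × 41/564 = 16.720 V; V_B = 230 × 187/564 = 76.259 V; V_C = 230 × 108/564 = 44.043 V.
P_out = V_A I_A + V_B I_B + V_C I_C = 16.720×2.85 + 76.259×1.09 + 44.043×5.81 = 47.652 + 83.122 + 255.89 = 386.66 W.
Ideal ⇒ P_in = P_out, so I_p = P_out/V_p = 386.66/230 = 1.68 A.

I_p ≈ 1.68 A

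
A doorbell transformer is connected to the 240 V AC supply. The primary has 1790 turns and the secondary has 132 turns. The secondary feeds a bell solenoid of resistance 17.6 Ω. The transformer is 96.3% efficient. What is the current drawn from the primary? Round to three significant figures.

V_s = 240 × 132/1790 = 17.698 V.
I_s = V_s/R = 17.698/17.6 = 1.0056 A.
P_out = V_s I_s = 17.698 × 1.0056 = 17.797 W.
P_in = P_out/η = 17.797/0.963 = 18.481 W.
I_p = P_in/V_p = 18.481/240 = 0.0770 A.

I_p ≈ 0.0770 A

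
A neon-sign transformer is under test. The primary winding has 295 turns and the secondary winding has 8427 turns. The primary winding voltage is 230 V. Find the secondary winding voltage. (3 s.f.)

V_s/V_p = N_s/N_p, so V_s = 230 × 8427/295 = 6570 V.

V_s ≈ 6570 V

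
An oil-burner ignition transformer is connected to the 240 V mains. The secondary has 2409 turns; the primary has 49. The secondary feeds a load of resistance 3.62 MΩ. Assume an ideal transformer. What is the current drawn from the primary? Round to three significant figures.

V_s = V_p × N_s/N_p = 240 × 2409/49 = 11799 V.
I_s = V_s/R = 11799/(3.62×10^6) = 0.0032594 A.
For an ideal transformer I_p N_p = I_s N_s, so I_p = 0.0032594 × 2409/49 = 0.160 A.

I_p ≈ 0.160 A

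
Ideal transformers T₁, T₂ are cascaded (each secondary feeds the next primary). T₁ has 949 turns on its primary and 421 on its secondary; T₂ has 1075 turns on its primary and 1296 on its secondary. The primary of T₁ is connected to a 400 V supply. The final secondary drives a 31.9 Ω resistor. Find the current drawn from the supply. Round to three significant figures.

After T₁: V = 400.00 × 421/949 = 177.45 V.
After T₂: V = 177.45 × 1296/1075 = 213.93 V.
I_load = 213.93/31.9 = 6.7063 A, so P_out = 213.93 × 6.7063 = 1434.7 W.
All ideal ⇒ P_in = P_out, so I_supply = 1434.7/400 = 3.59 A.

I_supply ≈ 3.59 A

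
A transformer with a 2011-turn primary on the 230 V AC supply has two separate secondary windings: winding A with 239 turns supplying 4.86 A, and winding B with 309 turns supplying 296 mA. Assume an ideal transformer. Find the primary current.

V_A = 230 × 239/2011 = 27.335 V; V_B = 230 × 309/2011 = 35.341 V.
P_out = V_A I_A + V_B I_B = 27.335×4.86 + 35.341×0.296 = 132.85 + 10.461 = 143.31 W.
Ideal ⇒ P_in = P_out, so I_p = P_out/V_p = 143.31/230 = 0.623 A.

I_p ≈ 0.623 A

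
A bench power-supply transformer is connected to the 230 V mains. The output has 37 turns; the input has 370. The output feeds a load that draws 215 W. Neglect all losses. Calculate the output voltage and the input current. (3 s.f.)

V_out = V_in × N_out/N_in = 230 × 37/370 = 23.000 V.
I_out = P/V_out = 215/23.000 = 9.3478 A.
I_in = I_out × N_out/N_in = 9.3478 × 37/370 = 0.935 A.

V_out ≈ 23.0 V, I_in ≈ 0.935 A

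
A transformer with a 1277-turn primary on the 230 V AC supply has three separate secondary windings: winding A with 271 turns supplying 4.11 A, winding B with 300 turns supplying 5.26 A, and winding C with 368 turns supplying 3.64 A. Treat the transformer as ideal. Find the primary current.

V_A = 230 × 271/1277 = 48.810 V; V_B = 230 × 300/1277 = 54.033 V; V_C = 230 × 368/1277 = 66.280 V.
P_out = V_A I_A + V_B I_B + V_C I_C = 48.810×4.11 + 54.033×5.26 + 66.280×3.64 = 200.61 + 284.21 + 241.26 = 726.08 W.
Ideal ⇒ P_in = P_out, so I_p = P_out/V_p = 726.08/230 = 3.16 A.

I_p ≈ 3.16 A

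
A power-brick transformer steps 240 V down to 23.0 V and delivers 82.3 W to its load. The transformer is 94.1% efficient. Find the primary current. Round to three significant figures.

P_in = P_out/η = 82.3/0.941 = 87.460 W.
I_p = P_in/V_p = 87.460/240 = 0.364 A.

I_p ≈ 0.364 A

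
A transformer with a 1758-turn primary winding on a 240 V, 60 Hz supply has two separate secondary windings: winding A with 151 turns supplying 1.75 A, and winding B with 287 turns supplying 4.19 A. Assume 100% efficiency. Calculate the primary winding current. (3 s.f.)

I_p ≈ 0.834 A

V_A = 240 × 151/1758 = 20.614 V; V_B = 240 × 287/1758 = 39.181 V.
P_out = V_A I_A + V_B I_B = 20.614×1.75 + 39.181×4.19 = 36.075 + 164.17 = 200.24 W.
Ideal ⇒ P_in = P_out, so I_p = P_out/V_p = 200.24/240 = 0.834 A.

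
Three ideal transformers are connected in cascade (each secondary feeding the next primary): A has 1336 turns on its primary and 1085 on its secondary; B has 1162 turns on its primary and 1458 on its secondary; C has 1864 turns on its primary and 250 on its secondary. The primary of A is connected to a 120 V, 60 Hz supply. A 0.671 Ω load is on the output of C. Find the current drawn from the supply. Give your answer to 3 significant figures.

I_supply ≈ 3.34 A

After A: V = 120.00 × 1085/1336 = 97.455 V.
After B: V = 97.455 × 1458/1162 = 122.28 V.
After C: V = 122.28 × 250/1864 = 16.400 V.
I_load = 16.400/0.671 = 24.441 A, so P_out = 16.400 × 24.441 = 400.85 W.
All ideal ⇒ P_in = P_out, so I_supply = 400.85/120 = 3.34 A.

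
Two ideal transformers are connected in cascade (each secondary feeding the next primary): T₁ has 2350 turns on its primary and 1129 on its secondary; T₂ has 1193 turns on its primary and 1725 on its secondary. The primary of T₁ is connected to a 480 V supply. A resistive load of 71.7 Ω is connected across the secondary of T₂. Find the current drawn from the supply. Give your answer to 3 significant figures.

After T₁: V = 480.00 × 1129/2350 = 230.60 V.
After T₂: V = 230.60 × 1725/1193 = 333.44 V.
I_load = 333.44/71.7 = 4.6505 A, so P_out = 333.44 × 4.6505 = 1550.6 W.
All ideal ⇒ P_in = P_out, so I_supply = 1550.6/480 = 3.23 A.

I_supply ≈ 3.23 A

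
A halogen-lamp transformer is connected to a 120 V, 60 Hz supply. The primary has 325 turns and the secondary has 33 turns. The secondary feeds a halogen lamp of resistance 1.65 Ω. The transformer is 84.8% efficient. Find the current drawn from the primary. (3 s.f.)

V_s = 120 × 33/325 = 12.185 V.
I_s = V_s/R = 12.185/1.65 = 7.3846 A.
P_out = V_s I_s = 12.185 × 7.3846 = 89.979 W.
P_in = P_out/η = 89.979/0.848 = 106.11 W.
I_p = P_in/V_p = 106.11/120 = 0.884 A.

I_p ≈ 0.884 A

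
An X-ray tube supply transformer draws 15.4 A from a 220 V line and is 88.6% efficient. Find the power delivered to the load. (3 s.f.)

P_out ≈ 3000 W

P_in = V_p I_p = 220 × 15.4 = 3388.0 W.
P_out = η P_in = 0.886 × 3388.0 = 3000 W.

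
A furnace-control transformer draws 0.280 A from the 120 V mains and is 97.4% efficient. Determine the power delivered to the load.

P_in = V_p I_p = 120 × 0.280 = 33.600 W.
P_out = η P_in = 0.974 × 33.600 = 32.7 W.

P_out ≈ 32.7 W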